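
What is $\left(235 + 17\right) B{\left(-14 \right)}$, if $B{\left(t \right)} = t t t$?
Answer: $-691488$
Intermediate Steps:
$B{\left(t \right)} = t^{3}$ ($B{\left(t \right)} = t^{2} t = t^{3}$)
$\left(235 + 17\right) B{\left(-14 \right)} = \left(235 + 17\right) \left(-14\right)^{3} = 252 \left(-2744\right) = -691488$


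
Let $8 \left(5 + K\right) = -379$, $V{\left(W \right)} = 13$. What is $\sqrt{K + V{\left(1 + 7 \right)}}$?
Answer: $\frac{3 i \sqrt{70}}{4} \approx 6.2749 i$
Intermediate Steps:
$K = - \frac{419}{8}$ ($K = -5 + \frac{1}{8} \left(-379\right) = -5 - \frac{379}{8} = - \frac{419}{8} \approx -52.375$)
$\sqrt{K + V{\left(1 + 7 \right)}} = \sqrt{- \frac{419}{8} + 13} = \sqrt{- \frac{315}{8}} = \frac{3 i \sqrt{70}}{4}$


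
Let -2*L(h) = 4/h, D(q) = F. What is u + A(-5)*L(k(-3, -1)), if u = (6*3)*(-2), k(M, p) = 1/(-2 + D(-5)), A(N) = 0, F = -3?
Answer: -36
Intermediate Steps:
D(q) = -3
k(M, p) = -⅕ (k(M, p) = 1/(-2 - 3) = 1/(-5) = -⅕)
L(h) = -2/h
u = -36 (u = 18*(-2) = -36)
u + A(-5)*L(k(-3, -1)) = -36 + 0*(-2/(-⅕)) = -36 + 0*(-2*(-5)) = -36 + 0*10 = -36 + 0 = -36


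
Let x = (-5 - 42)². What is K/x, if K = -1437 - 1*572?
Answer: -2009/2209 ≈ -0.90946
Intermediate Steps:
K = -2009 (K = -1437 - 572 = -2009)
x = 2209 (x = (-47)² = 2209)
K/x = -2009/2209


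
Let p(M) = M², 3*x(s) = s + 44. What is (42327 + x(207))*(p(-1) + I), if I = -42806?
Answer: -5446165760/3 ≈ -1.8154e+9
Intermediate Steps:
x(s) = 44/3 + s/3 (x(s) = (s + 44)/3 = (44 + s)/3 = 44/3 + s/3)
(42327 + x(207))*(p(-1) + I) = (42327 + (44/3 + (⅓)*207))*((-1)² - 42806) = (42327 + (44/3 + 69))*(1 - 42806) = (42327 + 251/3)*(-42805) = (127232/3)*(-42805) = -5446165760/3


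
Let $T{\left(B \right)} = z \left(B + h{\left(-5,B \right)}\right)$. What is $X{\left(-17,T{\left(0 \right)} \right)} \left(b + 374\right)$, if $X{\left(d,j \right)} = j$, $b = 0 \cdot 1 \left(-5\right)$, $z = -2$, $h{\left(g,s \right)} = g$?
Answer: $3740$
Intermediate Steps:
$b = 0$ ($b = 0 \left(-5\right) = 0$)
$T{\left(B \right)} = 10 - 2 B$ ($T{\left(B \right)} = - 2 \left(B - 5\right) = - 2 \left(-5 + B\right) = 10 - 2 B$)
$X{\left(-17,T{\left(0 \right)} \right)} \left(b + 374\right) = \left(10 - 0\right) \left(0 + 374\right) = \left(10 + 0\right) 374 = 10 \cdot 374 = 3740$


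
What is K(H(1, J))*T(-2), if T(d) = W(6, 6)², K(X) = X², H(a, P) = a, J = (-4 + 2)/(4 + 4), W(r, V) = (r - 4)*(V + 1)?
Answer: 196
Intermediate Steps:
W(r, V) = (1 + V)*(-4 + r) (W(r, V) = (-4 + r)*(1 + V) = (1 + V)*(-4 + r))
J = -¼ (J = -2/8 = -2*⅛ = -¼ ≈ -0.25000)
T(d) = 196 (T(d) = (-4 + 6 - 4*6 + 6*6)² = (-4 + 6 - 24 + 36)² = 14² = 196)
K(H(1, J))*T(-2) = 1²*196 = 1*196 = 196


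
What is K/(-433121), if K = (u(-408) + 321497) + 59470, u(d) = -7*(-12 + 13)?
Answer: -380960/433121 ≈ -0.87957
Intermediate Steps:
u(d) = -7 (u(d) = -7*1 = -7)
K = 380960 (K = (-7 + 321497) + 59470 = 321490 + 59470 = 380960)
K/(-433121) = 380960/(-433121) = 380960*(-1/433121) = -380960/433121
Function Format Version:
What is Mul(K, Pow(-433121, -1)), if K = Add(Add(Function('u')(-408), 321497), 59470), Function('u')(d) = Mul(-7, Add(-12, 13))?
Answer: Rational(-380960, 433121) ≈ -0.87957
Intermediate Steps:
Function('u')(d) = -7 (Function('u')(d) = Mul(-7, 1) = -7)
K = 380960 (K = Add(Add(-7, 321497), 59470) = Add(321490, 59470) = 380960)
Mul(K, Pow(-433121, -1)) = Mul(380960, Pow(-433121, -1)) = Mul(380960, Rational(-1, 433121)) = Rational(-380960, 433121)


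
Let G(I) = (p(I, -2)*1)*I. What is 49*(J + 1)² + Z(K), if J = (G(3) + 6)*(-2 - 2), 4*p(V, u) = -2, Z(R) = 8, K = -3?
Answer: 14169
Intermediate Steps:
p(V, u) = -½ (p(V, u) = (¼)*(-2) = -½)
G(I) = -I/2 (G(I) = (-½*1)*I = -I/2)
J = -18 (J = (-½*3 + 6)*(-2 - 2) = (-3/2 + 6)*(-4) = (9/2)*(-4) = -18)
49*(J + 1)² + Z(K) = 49*(-18 + 1)² + 8 = 49*(-17)² + 8 = 49*289 + 8 = 14161 + 8 = 14169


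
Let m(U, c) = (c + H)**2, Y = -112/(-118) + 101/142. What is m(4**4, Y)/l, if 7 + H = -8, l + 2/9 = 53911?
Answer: 112410666729/34056406344148 ≈ 0.0033007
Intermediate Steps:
l = 485197/9 (l = -2/9 + 53911 = 485197/9 ≈ 53911.)
H = -15 (H = -7 - 8 = -15)
Y = 13911/8378 (Y = -112*(-1/118) + 101*(1/142) = 56/59 + 101/142 = 13911/8378 ≈ 1.6604)
m(U, c) = (-15 + c)**2 (m(U, c) = (c - 15)**2 = (-15 + c)**2)
m(4**4, Y)/l = (-15 + 13911/8378)**2/(485197/9) = (-111759/8378)**2*(9/485197) = (12490074081/70190884)*(9/485197) = 112410666729/34056406344148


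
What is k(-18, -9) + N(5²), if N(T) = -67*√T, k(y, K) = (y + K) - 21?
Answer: -383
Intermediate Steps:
k(y, K) = -21 + K + y (k(y, K) = (K + y) - 21 = -21 + K + y)
k(-18, -9) + N(5²) = (-21 - 9 - 18) - 67*√(5²) = -48 - 67*√25 = -48 - 67*5 = -48 - 335 = -383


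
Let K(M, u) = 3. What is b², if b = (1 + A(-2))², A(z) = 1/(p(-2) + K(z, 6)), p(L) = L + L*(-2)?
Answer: 1296/625 ≈ 2.0736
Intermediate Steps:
p(L) = -L (p(L) = L - 2*L = -L)
A(z) = ⅕ (A(z) = 1/(-1*(-2) + 3) = 1/(2 + 3) = 1/5 = ⅕)
b = 36/25 (b = (1 + ⅕)² = (6/5)² = 36/25 ≈ 1.4400)
b² = (36/25)² = 1296/625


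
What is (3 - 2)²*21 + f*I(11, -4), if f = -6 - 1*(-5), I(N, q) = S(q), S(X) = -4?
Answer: 25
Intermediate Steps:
I(N, q) = -4
f = -1 (f = -6 + 5 = -1)
(3 - 2)²*21 + f*I(11, -4) = (3 - 2)²*21 - 1*(-4) = 1²*21 + 4 = 1*21 + 4 = 21 + 4 = 25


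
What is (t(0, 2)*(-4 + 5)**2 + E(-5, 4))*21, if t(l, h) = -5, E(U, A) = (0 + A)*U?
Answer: -525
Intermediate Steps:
E(U, A) = A*U
(t(0, 2)*(-4 + 5)**2 + E(-5, 4))*21 = (-5*(-4 + 5)**2 + 4*(-5))*21 = (-5*1**2 - 20)*21 = (-5*1 - 20)*21 = (-5 - 20)*21 = -25*21 = -525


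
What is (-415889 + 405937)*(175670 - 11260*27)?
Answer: 1277339200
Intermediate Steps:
(-415889 + 405937)*(175670 - 11260*27) = -9952*(175670 - 304020) = -9952*(-128350) = 1277339200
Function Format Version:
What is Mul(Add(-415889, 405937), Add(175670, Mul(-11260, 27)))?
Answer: 1277339200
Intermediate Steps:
Mul(Add(-415889, 405937), Add(175670, Mul(-11260, 27))) = Mul(-9952, Add(175670, -304020)) = Mul(-9952, -128350) = 1277339200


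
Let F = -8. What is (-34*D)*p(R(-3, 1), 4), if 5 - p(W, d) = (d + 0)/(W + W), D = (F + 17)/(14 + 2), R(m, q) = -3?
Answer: -867/8 ≈ -108.38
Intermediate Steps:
D = 9/16 (D = (-8 + 17)/(14 + 2) = 9/16 ≈ 0.56250)
p(W, d) = 5 - d/(2*W) (p(W, d) = 5 - (d + 0)/(W + W) = 5 - d/(2*W))
(-34*D)*p(R(-3, 1), 4) = (-34*9/16)*(5 - ½*4/(-3)) = -153*(5 - ½*4*(-⅓))/8 = -153*(5 + ⅔)/8 = -153/8*17/3 = -867/8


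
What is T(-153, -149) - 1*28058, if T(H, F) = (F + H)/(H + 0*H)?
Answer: -4292572/153 ≈ -28056.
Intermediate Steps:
T(H, F) = (F + H)/H (T(H, F) = (F + H)/(H + 0) = (F + H)/H)
T(-153, -149) - 1*28058 = (-149 - 153)/(-153) - 1*28058 = -1/153*(-302) - 28058 = 302/153 - 28058 = -4292572/153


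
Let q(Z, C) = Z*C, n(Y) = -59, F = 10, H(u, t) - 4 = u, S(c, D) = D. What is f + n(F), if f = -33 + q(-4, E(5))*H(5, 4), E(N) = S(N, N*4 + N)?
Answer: -992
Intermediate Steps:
H(u, t) = 4 + u
E(N) = 5*N (E(N) = N*4 + N = 4*N + N = 5*N)
q(Z, C) = C*Z
f = -933 (f = -33 + ((5*5)*(-4))*(4 + 5) = -33 + (25*(-4))*9 = -33 - 100*9 = -33 - 900 = -933)
f + n(F) = -933 - 59 = -992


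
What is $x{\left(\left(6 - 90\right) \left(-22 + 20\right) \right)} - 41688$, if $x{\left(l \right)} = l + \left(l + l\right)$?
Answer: $-41184$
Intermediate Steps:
$x{\left(l \right)} = 3 l$ ($x{\left(l \right)} = l + 2 l = 3 l$)
$x{\left(\left(6 - 90\right) \left(-22 + 20\right) \right)} - 41688 = 3 \left(6 - 90\right) \left(-22 + 20\right) - 41688 = 3 \left(\left(-84\right) \left(-2\right)\right) - 41688 = 3 \cdot 168 - 41688 = 504 - 41688 = -41184$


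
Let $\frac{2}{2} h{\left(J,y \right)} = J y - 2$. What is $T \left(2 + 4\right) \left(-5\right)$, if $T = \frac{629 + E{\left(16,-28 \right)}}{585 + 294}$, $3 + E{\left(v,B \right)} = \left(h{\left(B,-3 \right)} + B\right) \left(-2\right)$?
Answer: $- \frac{5180}{293} \approx -17.679$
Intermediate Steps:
$h{\left(J,y \right)} = -2 + J y$ ($h{\left(J,y \right)} = J y - 2 = -2 + J y$)
$E{\left(v,B \right)} = 1 + 4 B$ ($E{\left(v,B \right)} = -3 + \left(\left(-2 + B \left(-3\right)\right) + B\right) \left(-2\right) = -3 + \left(\left(-2 - 3 B\right) + B\right) \left(-2\right) = -3 + \left(-2 - 2 B\right) \left(-2\right) = -3 + \left(4 + 4 B\right) = 1 + 4 B$)
$T = \frac{518}{879}$ ($T = \frac{629 + \left(1 + 4 \left(-28\right)\right)}{585 + 294} = \frac{629 + \left(1 - 112\right)}{879} = \left(629 - 111\right) \frac{1}{879} = 518 \cdot \frac{1}{879} = \frac{518}{879} \approx 0.58931$)
$T \left(2 + 4\right) \left(-5\right) = \frac{518 \left(2 + 4\right) \left(-5\right)}{879} = \frac{518 \cdot 6 \left(-5\right)}{879} = \frac{518}{879} \left(-30\right) = - \frac{5180}{293}$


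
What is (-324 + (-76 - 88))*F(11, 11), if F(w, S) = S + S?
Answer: -10736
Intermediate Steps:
F(w, S) = 2*S
(-324 + (-76 - 88))*F(11, 11) = (-324 + (-76 - 88))*(2*11) = (-324 - 164)*22 = -488*22 = -10736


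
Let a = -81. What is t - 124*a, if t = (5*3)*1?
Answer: 10059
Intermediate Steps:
t = 15 (t = 15*1 = 15)
t - 124*a = 15 - 124*(-81) = 15 + 10044 = 10059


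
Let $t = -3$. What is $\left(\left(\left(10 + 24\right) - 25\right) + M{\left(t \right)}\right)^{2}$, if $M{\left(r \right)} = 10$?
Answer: $361$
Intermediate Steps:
$\left(\left(\left(10 + 24\right) - 25\right) + M{\left(t \right)}\right)^{2} = \left(\left(\left(10 + 24\right) - 25\right) + 10\right)^{2} = \left(\left(34 - 25\right) + 10\right)^{2} = \left(9 + 10\right)^{2} = 19^{2} = 361$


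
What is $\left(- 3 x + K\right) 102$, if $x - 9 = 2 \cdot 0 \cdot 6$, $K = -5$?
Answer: $-3264$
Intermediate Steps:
$x = 9$ ($x = 9 + 2 \cdot 0 \cdot 6 = 9 + 0 \cdot 6 = 9 + 0 = 9$)
$\left(- 3 x + K\right) 102 = \left(\left(-3\right) 9 - 5\right) 102 = \left(-27 - 5\right) 102 = \left(-32\right) 102 = -3264$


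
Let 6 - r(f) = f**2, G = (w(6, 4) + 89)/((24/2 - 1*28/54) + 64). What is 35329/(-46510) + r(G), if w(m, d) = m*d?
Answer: 289690013527/96588340220 ≈ 2.9992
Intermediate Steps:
w(m, d) = d*m
G = 3051/2038 (G = (4*6 + 89)/((24/2 - 1*28/54) + 64) = (24 + 89)/((24*(1/2) - 28*1/54) + 64) = 113/((12 - 14/27) + 64) = 113/(310/27 + 64) = 113/(2038/27) = 113*(27/2038) = 3051/2038 ≈ 1.4971)
r(f) = 6 - f**2
35329/(-46510) + r(G) = 35329/(-46510) + (6 - (3051/2038)**2) = 35329*(-1/46510) + (6 - 1*9308601/4153444) = -35329/46510 + (6 - 9308601/4153444) = -35329/46510 + 15612063/4153444 = 289690013527/96588340220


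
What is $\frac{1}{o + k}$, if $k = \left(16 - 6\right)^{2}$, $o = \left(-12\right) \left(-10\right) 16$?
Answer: $\frac{1}{2020} \approx 0.00049505$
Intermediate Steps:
$o = 1920$ ($o = 120 \cdot 16 = 1920$)
$k = 100$ ($k = 10^{2} = 100$)
$\frac{1}{o + k} = \frac{1}{1920 + 100} = \frac{1}{2020}$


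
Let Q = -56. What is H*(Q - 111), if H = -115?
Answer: 19205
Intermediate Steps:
H*(Q - 111) = -115*(-56 - 111) = -115*(-167) = 19205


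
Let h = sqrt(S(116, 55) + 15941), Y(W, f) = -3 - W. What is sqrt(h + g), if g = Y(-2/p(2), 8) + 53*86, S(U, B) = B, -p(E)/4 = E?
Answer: sqrt(18219 + 8*sqrt(3999))/2 ≈ 68.419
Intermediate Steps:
p(E) = -4*E
g = 18219/4 (g = (-3 - (-2)/((-4*2))) + 53*86 = (-3 - (-2)/(-8)) + 4558 = (-3 - (-2)*(-1)/8) + 4558 = (-3 - 1*1/4) + 4558 = (-3 - 1/4) + 4558 = -13/4 + 4558 = 18219/4 ≈ 4554.8)
h = 2*sqrt(3999) (h = sqrt(55 + 15941) = sqrt(15996) = 2*sqrt(3999) ≈ 126.48)
sqrt(h + g) = sqrt(2*sqrt(3999) + 18219/4) = sqrt(18219/4 + 2*sqrt(3999))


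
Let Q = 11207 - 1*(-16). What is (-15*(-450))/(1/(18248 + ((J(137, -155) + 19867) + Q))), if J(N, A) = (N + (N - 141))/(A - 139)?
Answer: 2331199125/7 ≈ 3.3303e+8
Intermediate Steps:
Q = 11223 (Q = 11207 + 16 = 11223)
J(N, A) = (-141 + 2*N)/(-139 + A) (J(N, A) = (N + (-141 + N))/(-139 + A) = (-141 + 2*N)/(-139 + A))
(-15*(-450))/(1/(18248 + ((J(137, -155) + 19867) + Q))) = (-15*(-450))/(1/(18248 + (((-141 + 2*137)/(-139 - 155) + 19867) + 11223))) = 6750/(1/(18248 + (((-141 + 274)/(-294) + 19867) + 11223))) = 6750/(1/(18248 + ((-1/294*133 + 19867) + 11223))) = 6750/(1/(18248 + ((-19/42 + 19867) + 11223))) = 6750/(1/(18248 + (834395/42 + 11223))) = 6750/(1/(18248 + 1305761/42)) = 6750/(1/(2072177/42)) = 6750/(42/2072177) = 6750*(2072177/42) = 2331199125/7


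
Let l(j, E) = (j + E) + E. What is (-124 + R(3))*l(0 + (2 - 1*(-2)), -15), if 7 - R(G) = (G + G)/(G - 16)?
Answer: 3030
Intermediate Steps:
l(j, E) = j + 2*E (l(j, E) = (E + j) + E = j + 2*E)
R(G) = 7 - 2*G/(-16 + G) (R(G) = 7 - (G + G)/(G - 16) = 7 - 2*G/(-16 + G))
(-124 + R(3))*l(0 + (2 - 1*(-2)), -15) = (-124 + (-112 + 5*3)/(-16 + 3))*((0 + (2 - 1*(-2))) + 2*(-15)) = (-124 + (-112 + 15)/(-13))*((0 + (2 + 2)) - 30) = (-124 - 1/13*(-97))*((0 + 4) - 30) = (-124 + 97/13)*(4 - 30) = -1515/13*(-26) = 3030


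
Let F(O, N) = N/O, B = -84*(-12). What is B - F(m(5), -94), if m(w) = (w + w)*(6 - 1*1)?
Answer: 25247/25 ≈ 1009.9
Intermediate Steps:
m(w) = 10*w (m(w) = (2*w)*(6 - 1) = (2*w)*5 = 10*w)
B = 1008
B - F(m(5), -94) = 1008 - (-94)/(10*5) = 1008 - (-94)/50 = 1008 - 1*(-47/25) = 1008 + 47/25 = 25247/25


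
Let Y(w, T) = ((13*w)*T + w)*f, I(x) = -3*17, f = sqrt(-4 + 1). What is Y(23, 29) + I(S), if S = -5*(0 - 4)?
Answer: -51 + 8694*I*sqrt(3) ≈ -51.0 + 15058.0*I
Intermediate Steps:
S = 20 (S = -5*(-4) = 20)
f = I*sqrt(3) (f = sqrt(-3) = I*sqrt(3) ≈ 1.732*I)
I(x) = -51
Y(w, T) = I*sqrt(3)*(w + 13*T*w) (Y(w, T) = ((13*w)*T + w)*(I*sqrt(3)) = (13*T*w + w)*(I*sqrt(3)) = (w + 13*T*w)*(I*sqrt(3)) = I*sqrt(3)*(w + 13*T*w))
Y(23, 29) + I(S) = I*23*sqrt(3)*(1 + 13*29) - 51 = I*23*sqrt(3)*(1 + 377) - 51 = I*23*sqrt(3)*378 - 51 = 8694*I*sqrt(3) - 51 = -51 + 8694*I*sqrt(3)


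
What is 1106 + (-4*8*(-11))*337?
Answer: 119730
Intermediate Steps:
1106 + (-4*8*(-11))*337 = 1106 - 32*(-11)*337 = 1106 + 352*337 = 1106 + 118624 = 119730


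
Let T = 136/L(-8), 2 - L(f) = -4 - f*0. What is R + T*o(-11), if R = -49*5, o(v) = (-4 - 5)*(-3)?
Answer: 367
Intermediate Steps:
L(f) = 6 (L(f) = 2 - (-4 - f*0) = 2 - (-4 - 1*0) = 2 - (-4 + 0) = 2 - 1*(-4) = 2 + 4 = 6)
o(v) = 27 (o(v) = -9*(-3) = 27)
T = 68/3 (T = 136/6 = 136*(⅙) = 68/3 ≈ 22.667)
R = -245
R + T*o(-11) = -245 + (68/3)*27 = -245 + 612 = 367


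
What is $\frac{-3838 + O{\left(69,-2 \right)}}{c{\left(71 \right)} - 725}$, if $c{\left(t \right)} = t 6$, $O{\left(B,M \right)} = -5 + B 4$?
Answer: $\frac{3567}{299} \approx 11.93$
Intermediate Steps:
$O{\left(B,M \right)} = -5 + 4 B$
$c{\left(t \right)} = 6 t$
$\frac{-3838 + O{\left(69,-2 \right)}}{c{\left(71 \right)} - 725} = \frac{-3838 + \left(-5 + 4 \cdot 69\right)}{6 \cdot 71 - 725} = \frac{-3838 + \left(-5 + 276\right)}{426 - 725} = \frac{-3838 + 271}{-299} = \left(-3567\right) \left(- \frac{1}{299}\right) = \frac{3567}{299}$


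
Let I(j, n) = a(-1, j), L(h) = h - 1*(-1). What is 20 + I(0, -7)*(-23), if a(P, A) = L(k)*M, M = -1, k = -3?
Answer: -26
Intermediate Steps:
L(h) = 1 + h (L(h) = h + 1 = 1 + h)
a(P, A) = 2 (a(P, A) = (1 - 3)*(-1) = -2*(-1) = 2)
I(j, n) = 2
20 + I(0, -7)*(-23) = 20 + 2*(-23) = 20 - 46 = -26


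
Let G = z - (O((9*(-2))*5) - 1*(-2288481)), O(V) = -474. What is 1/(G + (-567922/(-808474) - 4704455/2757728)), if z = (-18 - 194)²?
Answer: -1114775693536/2500513230097515995 ≈ -4.4582e-7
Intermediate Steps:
z = 44944 (z = (-212)² = 44944)
G = -2243063 (G = 44944 - (-474 - 1*(-2288481)) = 44944 - (-474 + 2288481) = 44944 - 1*2288007 = 44944 - 2288007 = -2243063)
1/(G + (-567922/(-808474) - 4704455/2757728)) = 1/(-2243063 + (-567922/(-808474) - 4704455/2757728)) = 1/(-2243063 + (-567922*(-1/808474) - 4704455*1/2757728)) = 1/(-2243063 + (283961/404237 - 4704455/2757728)) = 1/(-2243063 - 1118627575227/1114775693536) = 1/(-2500513230097515995/1114775693536) = -1114775693536/2500513230097515995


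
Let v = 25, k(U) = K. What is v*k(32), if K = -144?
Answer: -3600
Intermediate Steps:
k(U) = -144
v*k(32) = 25*(-144) = -3600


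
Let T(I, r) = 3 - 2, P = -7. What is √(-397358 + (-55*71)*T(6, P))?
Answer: I*√401263 ≈ 633.45*I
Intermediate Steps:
T(I, r) = 1
√(-397358 + (-55*71)*T(6, P)) = √(-397358 - 55*71*1) = √(-397358 - 3905*1) = √(-397358 - 3905) = √(-401263) = I*√401263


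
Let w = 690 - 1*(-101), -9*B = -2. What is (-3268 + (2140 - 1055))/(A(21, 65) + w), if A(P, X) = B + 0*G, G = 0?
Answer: -19647/7121 ≈ -2.7590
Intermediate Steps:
B = 2/9 (B = -1/9*(-2) = 2/9 ≈ 0.22222)
w = 791 (w = 690 + 101 = 791)
A(P, X) = 2/9 (A(P, X) = 2/9 + 0*0 = 2/9 + 0 = 2/9)
(-3268 + (2140 - 1055))/(A(21, 65) + w) = (-3268 + (2140 - 1055))/(2/9 + 791) = (-3268 + 1085)/(7121/9) = -2183*9/7121 = -19647/7121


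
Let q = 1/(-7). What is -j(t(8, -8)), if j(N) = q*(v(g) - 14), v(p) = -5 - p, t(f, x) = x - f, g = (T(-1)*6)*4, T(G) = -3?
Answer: 53/7 ≈ 7.5714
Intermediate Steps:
g = -72 (g = -3*6*4 = -18*4 = -72)
q = -1/7 ≈ -0.14286
j(N) = -53/7 (j(N) = -((-5 - 1*(-72)) - 14)/7 = -((-5 + 72) - 14)/7 = -(67 - 14)/7 = -1/7*53 = -53/7)
-j(t(8, -8)) = -1*(-53/7) = 53/7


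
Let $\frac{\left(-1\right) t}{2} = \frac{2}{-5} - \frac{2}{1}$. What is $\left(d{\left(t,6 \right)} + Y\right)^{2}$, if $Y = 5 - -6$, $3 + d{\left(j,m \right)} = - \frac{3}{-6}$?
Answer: $\frac{289}{4} \approx 72.25$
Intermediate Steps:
$t = \frac{24}{5}$ ($t = - 2 \left(\frac{2}{-5} - \frac{2}{1}\right) = - 2 \left(2 \left(- \frac{1}{5}\right) - 2\right) = - 2 \left(- \frac{2}{5} - 2\right) = \left(-2\right) \left(- \frac{12}{5}\right) = \frac{24}{5} \approx 4.8$)
$d{\left(j,m \right)} = - \frac{5}{2}$ ($d{\left(j,m \right)} = -3 - \frac{3}{-6} = -3 - - \frac{1}{2} = -3 + \frac{1}{2} = - \frac{5}{2}$)
$Y = 11$ ($Y = 5 + 6 = 11$)
$\left(d{\left(t,6 \right)} + Y\right)^{2} = \left(- \frac{5}{2} + 11\right)^{2} = \left(\frac{17}{2}\right)^{2} = \frac{289}{4}$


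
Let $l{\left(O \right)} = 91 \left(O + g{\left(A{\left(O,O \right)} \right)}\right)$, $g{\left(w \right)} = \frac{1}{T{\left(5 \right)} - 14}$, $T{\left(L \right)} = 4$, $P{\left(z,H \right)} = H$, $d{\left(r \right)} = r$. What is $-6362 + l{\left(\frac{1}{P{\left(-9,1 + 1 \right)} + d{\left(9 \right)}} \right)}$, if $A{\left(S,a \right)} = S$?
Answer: $- \frac{699911}{110} \approx -6362.8$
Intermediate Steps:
$g{\left(w \right)} = - \frac{1}{10}$ ($g{\left(w \right)} = \frac{1}{4 - 14} = \frac{1}{-10} = - \frac{1}{10}$)
$l{\left(O \right)} = - \frac{91}{10} + 91 O$ ($l{\left(O \right)} = 91 \left(O - \frac{1}{10}\right) = 91 \left(- \frac{1}{10} + O\right) = - \frac{91}{10} + 91 O$)
$-6362 + l{\left(\frac{1}{P{\left(-9,1 + 1 \right)} + d{\left(9 \right)}} \right)} = -6362 - \left(\frac{91}{10} - \frac{91}{\left(1 + 1\right) + 9}\right) = -6362 - \left(\frac{91}{10} - \frac{91}{2 + 9}\right) = -6362 - \left(\frac{91}{10} - \frac{91}{11}\right) = -6362 + \left(- \frac{91}{10} + 91 \cdot \frac{1}{11}\right) = -6362 + \left(- \frac{91}{10} + \frac{91}{11}\right) = -6362 - \frac{91}{110} = - \frac{699911}{110}$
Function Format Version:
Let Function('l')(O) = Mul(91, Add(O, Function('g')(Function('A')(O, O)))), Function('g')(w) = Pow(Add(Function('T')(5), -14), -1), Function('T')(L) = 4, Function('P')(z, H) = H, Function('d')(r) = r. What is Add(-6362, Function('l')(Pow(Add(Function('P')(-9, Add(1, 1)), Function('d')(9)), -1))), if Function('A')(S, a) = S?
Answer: Rational(-699911, 110) ≈ -6362.8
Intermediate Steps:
Function('g')(w) = Rational(-1, 10) (Function('g')(w) = Pow(Add(4, -14), -1) = Pow(-10, -1) = Rational(-1, 10))
Function('l')(O) = Add(Rational(-91, 10), Mul(91, O)) (Function('l')(O) = Mul(91, Add(O, Rational(-1, 10))) = Mul(91, Add(Rational(-1, 10), O)) = Add(Rational(-91, 10), Mul(91, O)))
Add(-6362, Function('l')(Pow(Add(Function('P')(-9, Add(1, 1)), Function('d')(9)), -1))) = Add(-6362, Add(Rational(-91, 10), Mul(91, Pow(Add(Add(1, 1), 9), -1)))) = Add(-6362, Add(Rational(-91, 10), Mul(91, Pow(Add(2, 9), -1)))) = Add(-6362, Add(Rational(-91, 10), Mul(91, Pow(11, -1)))) = Add(-6362, Add(Rational(-91, 10), Mul(91, Rational(1, 11)))) = Add(-6362, Add(Rational(-91, 10), Rational(91, 11))) = Add(-6362, Rational(-91, 110)) = Rational(-699911, 110)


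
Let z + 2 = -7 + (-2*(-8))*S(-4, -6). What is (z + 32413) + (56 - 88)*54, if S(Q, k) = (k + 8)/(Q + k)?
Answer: 153364/5 ≈ 30673.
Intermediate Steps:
S(Q, k) = (8 + k)/(Q + k)
z = -61/5 (z = -2 + (-7 + (-2*(-8))*((8 - 6)/(-4 - 6))) = -2 + (-7 + 16*(2/(-10))) = -2 + (-7 + 16*(-⅒*2)) = -2 + (-7 + 16*(-⅕)) = -2 + (-7 - 16/5) = -2 - 51/5 = -61/5 ≈ -12.200)
(z + 32413) + (56 - 88)*54 = (-61/5 + 32413) + (56 - 88)*54 = 162004/5 - 32*54 = 162004/5 - 1728 = 153364/5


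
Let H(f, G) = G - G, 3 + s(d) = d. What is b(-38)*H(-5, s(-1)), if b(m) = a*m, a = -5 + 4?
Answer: 0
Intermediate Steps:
s(d) = -3 + d
H(f, G) = 0
a = -1
b(m) = -m
b(-38)*H(-5, s(-1)) = -1*(-38)*0 = 38*0 = 0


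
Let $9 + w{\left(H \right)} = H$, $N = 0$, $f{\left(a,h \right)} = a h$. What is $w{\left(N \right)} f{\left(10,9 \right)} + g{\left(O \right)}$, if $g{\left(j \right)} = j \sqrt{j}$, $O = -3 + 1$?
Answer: $-810 - 2 i \sqrt{2} \approx -810.0 - 2.8284 i$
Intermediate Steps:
$O = -2$
$g{\left(j \right)} = j^{\frac{3}{2}}$
$w{\left(H \right)} = -9 + H$
$w{\left(N \right)} f{\left(10,9 \right)} + g{\left(O \right)} = \left(-9 + 0\right) 10 \cdot 9 + \left(-2\right)^{\frac{3}{2}} = \left(-9\right) 90 - 2 i \sqrt{2} = -810 - 2 i \sqrt{2}$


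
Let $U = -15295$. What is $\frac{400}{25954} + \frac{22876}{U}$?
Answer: $- \frac{2209044}{1492355} \approx -1.4802$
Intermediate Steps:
$\frac{400}{25954} + \frac{22876}{U} = \frac{400}{25954} + \frac{22876}{-15295} = 400 \cdot \frac{1}{25954} + 22876 \left(- \frac{1}{15295}\right) = \frac{200}{12977} - \frac{172}{115} = - \frac{2209044}{1492355}$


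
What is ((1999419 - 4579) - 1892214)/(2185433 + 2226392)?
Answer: 102626/4411825 ≈ 0.023262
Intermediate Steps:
((1999419 - 4579) - 1892214)/(2185433 + 2226392) = (1994840 - 1892214)/4411825 = 102626*(1/4411825) = 102626/4411825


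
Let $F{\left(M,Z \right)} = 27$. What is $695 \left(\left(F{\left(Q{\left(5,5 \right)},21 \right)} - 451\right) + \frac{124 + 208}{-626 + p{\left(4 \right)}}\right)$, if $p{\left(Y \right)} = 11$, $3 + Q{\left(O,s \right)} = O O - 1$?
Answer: $- \frac{36291788}{123} \approx -2.9506 \cdot 10^{5}$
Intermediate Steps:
$Q{\left(O,s \right)} = -4 + O^{2}$ ($Q{\left(O,s \right)} = -3 + \left(O O - 1\right) = -3 + \left(O^{2} - 1\right) = -3 + \left(-1 + O^{2}\right) = -4 + O^{2}$)
$695 \left(\left(F{\left(Q{\left(5,5 \right)},21 \right)} - 451\right) + \frac{124 + 208}{-626 + p{\left(4 \right)}}\right) = 695 \left(\left(27 - 451\right) + \frac{124 + 208}{-626 + 11}\right) = 695 \left(\left(27 - 451\right) + \frac{332}{-615}\right) = 695 \left(-424 + 332 \left(- \frac{1}{615}\right)\right) = 695 \left(-424 - \frac{332}{615}\right) = 695 \left(- \frac{261092}{615}\right) = - \frac{36291788}{123}$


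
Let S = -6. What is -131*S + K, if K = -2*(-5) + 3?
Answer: 799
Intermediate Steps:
K = 13 (K = 10 + 3 = 13)
-131*S + K = -131*(-6) + 13 = 786 + 13 = 799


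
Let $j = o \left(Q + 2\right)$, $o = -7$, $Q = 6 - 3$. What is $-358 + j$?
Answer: $-393$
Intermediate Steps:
$Q = 3$
$j = -35$ ($j = - 7 \left(3 + 2\right) = \left(-7\right) 5 = -35$)
$-358 + j = -358 - 35 = -393$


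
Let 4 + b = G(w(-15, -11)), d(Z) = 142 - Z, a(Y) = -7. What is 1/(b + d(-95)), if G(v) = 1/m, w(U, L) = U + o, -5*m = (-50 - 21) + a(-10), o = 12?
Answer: 78/18179 ≈ 0.0042907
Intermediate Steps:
m = 78/5 (m = -((-50 - 21) - 7)/5 = -(-71 - 7)/5 = -⅕*(-78) = 78/5 ≈ 15.600)
w(U, L) = 12 + U (w(U, L) = U + 12 = 12 + U)
G(v) = 5/78 (G(v) = 1/(78/5) = 5/78)
b = -307/78 (b = -4 + 5/78 = -307/78 ≈ -3.9359)
1/(b + d(-95)) = 1/(-307/78 + (142 - 1*(-95))) = 1/(-307/78 + (142 + 95)) = 1/(-307/78 + 237) = 1/(18179/78) = 78/18179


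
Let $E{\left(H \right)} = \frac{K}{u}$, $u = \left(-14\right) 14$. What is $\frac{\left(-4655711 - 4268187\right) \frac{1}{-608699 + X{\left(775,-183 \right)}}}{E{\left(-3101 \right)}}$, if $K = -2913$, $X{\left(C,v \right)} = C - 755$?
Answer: $\frac{1749084008}{1773081927} \approx 0.98647$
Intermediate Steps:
$X{\left(C,v \right)} = -755 + C$ ($X{\left(C,v \right)} = C - 755 = -755 + C$)
$u = -196$
$E{\left(H \right)} = \frac{2913}{196}$ ($E{\left(H \right)} = - \frac{2913}{-196} = \left(-2913\right) \left(- \frac{1}{196}\right) = \frac{2913}{196}$)
$\frac{\left(-4655711 - 4268187\right) \frac{1}{-608699 + X{\left(775,-183 \right)}}}{E{\left(-3101 \right)}} = \frac{\left(-4655711 - 4268187\right) \frac{1}{-608699 + \left(-755 + 775\right)}}{\frac{2913}{196}} = - \frac{8923898}{-608699 + 20} \cdot \frac{196}{2913} = - \frac{8923898}{-608679} \cdot \frac{196}{2913} = \left(-8923898\right) \left(- \frac{1}{608679}\right) \frac{196}{2913} = \frac{8923898}{608679} \cdot \frac{196}{2913} = \frac{1749084008}{1773081927}$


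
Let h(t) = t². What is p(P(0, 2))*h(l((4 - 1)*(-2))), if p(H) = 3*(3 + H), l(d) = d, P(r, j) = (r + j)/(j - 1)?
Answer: 540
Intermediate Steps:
P(r, j) = (j + r)/(-1 + j)
p(H) = 9 + 3*H
p(P(0, 2))*h(l((4 - 1)*(-2))) = (9 + 3*((2 + 0)/(-1 + 2)))*((4 - 1)*(-2))² = (9 + 3*(2/1))*(3*(-2))² = (9 + 3*(1*2))*(-6)² = (9 + 3*2)*36 = (9 + 6)*36 = 15*36 = 540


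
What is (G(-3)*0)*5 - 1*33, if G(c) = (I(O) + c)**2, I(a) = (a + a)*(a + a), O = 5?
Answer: -33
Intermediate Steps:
I(a) = 4*a**2 (I(a) = (2*a)*(2*a) = 4*a**2)
G(c) = (100 + c)**2 (G(c) = (4*5**2 + c)**2 = (4*25 + c)**2 = (100 + c)**2)
(G(-3)*0)*5 - 1*33 = ((100 - 3)**2*0)*5 - 1*33 = (97**2*0)*5 - 33 = (9409*0)*5 - 33 = 0*5 - 33 = 0 - 33 = -33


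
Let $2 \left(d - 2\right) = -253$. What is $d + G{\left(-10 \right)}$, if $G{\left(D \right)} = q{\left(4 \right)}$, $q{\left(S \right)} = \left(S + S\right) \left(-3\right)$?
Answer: $- \frac{297}{2} \approx -148.5$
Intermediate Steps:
$d = - \frac{249}{2}$ ($d = 2 + \frac{1}{2} \left(-253\right) = 2 - \frac{253}{2} = - \frac{249}{2} \approx -124.5$)
$q{\left(S \right)} = - 6 S$ ($q{\left(S \right)} = 2 S \left(-3\right) = - 6 S$)
$G{\left(D \right)} = -24$ ($G{\left(D \right)} = \left(-6\right) 4 = -24$)
$d + G{\left(-10 \right)} = - \frac{249}{2} - 24 = - \frac{297}{2}$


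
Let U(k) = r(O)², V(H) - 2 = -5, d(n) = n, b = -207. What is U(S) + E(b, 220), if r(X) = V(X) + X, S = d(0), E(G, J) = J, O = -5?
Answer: 284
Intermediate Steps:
V(H) = -3 (V(H) = 2 - 5 = -3)
S = 0
r(X) = -3 + X
U(k) = 64 (U(k) = (-3 - 5)² = (-8)² = 64)
U(S) + E(b, 220) = 64 + 220 = 284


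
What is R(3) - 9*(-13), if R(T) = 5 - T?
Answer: 119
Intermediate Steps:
R(3) - 9*(-13) = (5 - 1*3) - 9*(-13) = (5 - 3) + 117 = 2 + 117 = 119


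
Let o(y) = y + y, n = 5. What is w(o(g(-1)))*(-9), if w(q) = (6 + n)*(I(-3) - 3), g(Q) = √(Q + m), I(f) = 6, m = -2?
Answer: -297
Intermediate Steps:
g(Q) = √(-2 + Q) (g(Q) = √(Q - 2) = √(-2 + Q))
o(y) = 2*y
w(q) = 33 (w(q) = (6 + 5)*(6 - 3) = 11*3 = 33)
w(o(g(-1)))*(-9) = 33*(-9) = -297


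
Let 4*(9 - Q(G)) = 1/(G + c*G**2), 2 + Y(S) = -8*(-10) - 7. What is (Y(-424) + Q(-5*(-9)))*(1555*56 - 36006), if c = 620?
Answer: 10260112827263/2511090 ≈ 4.0859e+6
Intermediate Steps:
Y(S) = 71 (Y(S) = -2 + (-8*(-10) - 7) = -2 + (80 - 7) = -2 + 73 = 71)
Q(G) = 9 - 1/(4*(G + 620*G**2))
(Y(-424) + Q(-5*(-9)))*(1555*56 - 36006) = (71 + (-1 + 36*(-5*(-9)) + 22320*(-5*(-9))**2)/(4*((-5*(-9)))*(1 + 620*(-5*(-9)))))*(1555*56 - 36006) = (71 + (1/4)*(-1 + 36*45 + 22320*45**2)/(45*(1 + 620*45)))*(87080 - 36006) = (71 + (1/4)*(1/45)*(-1 + 1620 + 22320*2025)/(1 + 27900))*51074 = (71 + (1/4)*(1/45)*(-1 + 1620 + 45198000)/27901)*51074 = (71 + (1/4)*(1/45)*(1/27901)*45199619)*51074 = (71 + 45199619/5022180)*51074 = (401774399/5022180)*51074 = 10260112827263/2511090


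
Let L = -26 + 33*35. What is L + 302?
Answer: 1431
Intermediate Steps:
L = 1129 (L = -26 + 1155 = 1129)
L + 302 = 1129 + 302 = 1431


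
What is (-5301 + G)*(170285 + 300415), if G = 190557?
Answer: 87199999200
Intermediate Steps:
(-5301 + G)*(170285 + 300415) = (-5301 + 190557)*(170285 + 300415) = 185256*470700 = 87199999200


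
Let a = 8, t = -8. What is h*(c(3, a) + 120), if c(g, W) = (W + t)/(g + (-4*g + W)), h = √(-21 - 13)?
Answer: 120*I*√34 ≈ 699.71*I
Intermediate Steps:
h = I*√34 (h = √(-34) = I*√34 ≈ 5.8309*I)
c(g, W) = (-8 + W)/(W - 3*g) (c(g, W) = (W - 8)/(g + (-4*g + W)) = (-8 + W)/(g + (W - 4*g)) = (-8 + W)/(W - 3*g))
h*(c(3, a) + 120) = (I*√34)*((-8 + 8)/(8 - 3*3) + 120) = (I*√34)*(0/(8 - 9) + 120) = (I*√34)*(0/(-1) + 120) = (I*√34)*(-1*0 + 120) = (I*√34)*(0 + 120) = (I*√34)*120 = 120*I*√34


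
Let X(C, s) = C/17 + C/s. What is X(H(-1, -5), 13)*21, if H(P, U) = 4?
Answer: 2520/221 ≈ 11.403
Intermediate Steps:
X(C, s) = C/17 + C/s (X(C, s) = C*(1/17) + C/s = C/17 + C/s)
X(H(-1, -5), 13)*21 = ((1/17)*4 + 4/13)*21 = (4/17 + 4*(1/13))*21 = (4/17 + 4/13)*21 = (120/221)*21 = 2520/221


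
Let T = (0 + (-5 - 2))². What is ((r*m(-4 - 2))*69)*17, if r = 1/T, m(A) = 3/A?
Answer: -1173/98 ≈ -11.969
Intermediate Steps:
T = 49 (T = (0 - 7)² = (-7)² = 49)
r = 1/49 ≈ 0.020408
((r*m(-4 - 2))*69)*17 = (((3/(-4 - 2))/49)*69)*17 = (((3/(-6))/49)*69)*17 = (((3*(-⅙))/49)*69)*17 = (((1/49)*(-½))*69)*17 = -1/98*69*17 = -69/98*17 = -1173/98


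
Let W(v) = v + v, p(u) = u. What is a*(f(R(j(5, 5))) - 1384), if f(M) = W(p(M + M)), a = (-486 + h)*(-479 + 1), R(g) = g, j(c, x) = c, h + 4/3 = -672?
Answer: -2267628176/3 ≈ -7.5588e+8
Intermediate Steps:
h = -2020/3 (h = -4/3 - 672 = -2020/3 ≈ -673.33)
a = 1662484/3 (a = (-486 - 2020/3)*(-479 + 1) = -3478/3*(-478) = 1662484/3 ≈ 5.5416e+5)
W(v) = 2*v
f(M) = 4*M (f(M) = 2*(M + M) = 2*(2*M) = 4*M)
a*(f(R(j(5, 5))) - 1384) = 1662484*(4*5 - 1384)/3 = 1662484*(20 - 1384)/3 = (1662484/3)*(-1364) = -2267628176/3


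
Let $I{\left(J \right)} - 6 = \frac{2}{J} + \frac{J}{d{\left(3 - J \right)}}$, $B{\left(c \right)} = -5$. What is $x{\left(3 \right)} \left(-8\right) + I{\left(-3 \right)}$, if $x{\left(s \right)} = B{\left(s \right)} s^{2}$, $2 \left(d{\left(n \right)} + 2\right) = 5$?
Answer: $\frac{1078}{3} \approx 359.33$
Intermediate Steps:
$d{\left(n \right)} = \frac{1}{2}$ ($d{\left(n \right)} = -2 + \frac{1}{2} \cdot 5 = -2 + \frac{5}{2} = \frac{1}{2}$)
$x{\left(s \right)} = - 5 s^{2}$
$I{\left(J \right)} = 6 + 2 J + \frac{2}{J}$ ($I{\left(J \right)} = 6 + \left(\frac{2}{J} + J \frac{1}{\frac{1}{2}}\right) = 6 + \left(\frac{2}{J} + J 2\right) = 6 + \left(\frac{2}{J} + 2 J\right) = 6 + \left(2 J + \frac{2}{J}\right) = 6 + 2 J + \frac{2}{J}$)
$x{\left(3 \right)} \left(-8\right) + I{\left(-3 \right)} = - 5 \cdot 3^{2} \left(-8\right) + \left(6 + 2 \left(-3\right) + \frac{2}{-3}\right) = \left(-5\right) 9 \left(-8\right) + \left(6 - 6 + 2 \left(- \frac{1}{3}\right)\right) = \left(-45\right) \left(-8\right) - \frac{2}{3} = 360 - \frac{2}{3} = \frac{1078}{3}$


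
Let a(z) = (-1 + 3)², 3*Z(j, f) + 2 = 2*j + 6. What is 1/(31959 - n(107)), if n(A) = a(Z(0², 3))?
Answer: 1/31955 ≈ 3.1294e-5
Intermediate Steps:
Z(j, f) = 4/3 + 2*j/3 (Z(j, f) = -⅔ + (2*j + 6)/3 = -⅔ + (6 + 2*j)/3 = -⅔ + (2 + 2*j/3) = 4/3 + 2*j/3)
a(z) = 4 (a(z) = 2² = 4)
n(A) = 4
1/(31959 - n(107)) = 1/(31959 - 1*4) = 1/(31959 - 4) = 1/31955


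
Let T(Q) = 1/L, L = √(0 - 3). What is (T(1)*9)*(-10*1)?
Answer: 30*I*√3 ≈ 51.962*I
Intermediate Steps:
L = I*√3 (L = √(-3) = I*√3 ≈ 1.732*I)
T(Q) = -I*√3/3 (T(Q) = 1/(I*√3) = -I*√3/3)
(T(1)*9)*(-10*1) = (-I*√3/3*9)*(-10*1) = -3*I*√3*(-10) = 30*I*√3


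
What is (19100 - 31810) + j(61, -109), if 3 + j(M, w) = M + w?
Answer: -12761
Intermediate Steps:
j(M, w) = -3 + M + w (j(M, w) = -3 + (M + w) = -3 + M + w)
(19100 - 31810) + j(61, -109) = (19100 - 31810) + (-3 + 61 - 109) = -12710 - 51 = -12761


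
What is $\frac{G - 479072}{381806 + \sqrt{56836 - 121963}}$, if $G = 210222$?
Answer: $- \frac{102648543100}{145775886763} + \frac{268850 i \sqrt{65127}}{145775886763} \approx -0.70415 + 0.00047066 i$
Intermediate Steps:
$\frac{G - 479072}{381806 + \sqrt{56836 - 121963}} = \frac{210222 - 479072}{381806 + \sqrt{56836 - 121963}} = - \frac{268850}{381806 + \sqrt{-65127}} = - \frac{268850}{381806 + i \sqrt{65127}}$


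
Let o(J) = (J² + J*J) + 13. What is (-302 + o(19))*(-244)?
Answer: -105652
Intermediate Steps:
o(J) = 13 + 2*J² (o(J) = (J² + J²) + 13 = 2*J² + 13 = 13 + 2*J²)
(-302 + o(19))*(-244) = (-302 + (13 + 2*19²))*(-244) = (-302 + (13 + 2*361))*(-244) = (-302 + (13 + 722))*(-244) = (-302 + 735)*(-244) = 433*(-244) = -105652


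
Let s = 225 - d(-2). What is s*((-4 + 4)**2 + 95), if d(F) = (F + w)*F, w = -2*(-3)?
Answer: 22135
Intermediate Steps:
w = 6
d(F) = F*(6 + F) (d(F) = (F + 6)*F = (6 + F)*F = F*(6 + F))
s = 233 (s = 225 - (-2)*(6 - 2) = 225 - (-2)*4 = 225 - 1*(-8) = 225 + 8 = 233)
s*((-4 + 4)**2 + 95) = 233*((-4 + 4)**2 + 95) = 233*(0**2 + 95) = 233*(0 + 95) = 233*95 = 22135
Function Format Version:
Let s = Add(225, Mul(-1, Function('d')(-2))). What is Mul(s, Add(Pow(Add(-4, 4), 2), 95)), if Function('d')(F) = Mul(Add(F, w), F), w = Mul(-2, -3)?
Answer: 22135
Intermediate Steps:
w = 6
Function('d')(F) = Mul(F, Add(6, F)) (Function('d')(F) = Mul(Add(F, 6), F) = Mul(Add(6, F), F) = Mul(F, Add(6, F)))
s = 233 (s = Add(225, Mul(-1, Mul(-2, Add(6, -2)))) = Add(225, Mul(-1, Mul(-2, 4))) = Add(225, Mul(-1, -8)) = Add(225, 8) = 233)
Mul(s, Add(Pow(Add(-4, 4), 2), 95)) = Mul(233, Add(Pow(Add(-4, 4), 2), 95)) = Mul(233, Add(Pow(0, 2), 95)) = Mul(233, Add(0, 95)) = Mul(233, 95) = 22135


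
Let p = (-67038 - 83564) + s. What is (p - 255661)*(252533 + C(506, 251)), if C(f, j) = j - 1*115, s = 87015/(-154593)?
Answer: -1763222625659734/17177 ≈ -1.0265e+11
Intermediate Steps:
s = -29005/51531 (s = 87015*(-1/154593) = -29005/51531 ≈ -0.56287)
C(f, j) = -115 + j (C(f, j) = j - 115 = -115 + j)
p = -7760700667/51531 (p = (-67038 - 83564) - 29005/51531 = -150602 - 29005/51531 = -7760700667/51531 ≈ -1.5060e+5)
(p - 255661)*(252533 + C(506, 251)) = (-7760700667/51531 - 255661)*(252533 + (-115 + 251)) = -20935167658*(252533 + 136)/51531 = -20935167658/51531*252669 = -1763222625659734/17177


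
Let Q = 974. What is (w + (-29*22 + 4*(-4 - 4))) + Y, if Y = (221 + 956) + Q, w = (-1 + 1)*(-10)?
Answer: 1481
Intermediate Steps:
w = 0 (w = 0*(-10) = 0)
Y = 2151 (Y = (221 + 956) + 974 = 1177 + 974 = 2151)
(w + (-29*22 + 4*(-4 - 4))) + Y = (0 + (-29*22 + 4*(-4 - 4))) + 2151 = (0 + (-638 + 4*(-8))) + 2151 = (0 + (-638 - 32)) + 2151 = (0 - 670) + 2151 = -670 + 2151 = 1481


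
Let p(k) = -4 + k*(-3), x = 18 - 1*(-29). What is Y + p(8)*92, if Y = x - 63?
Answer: -2592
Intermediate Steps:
x = 47 (x = 18 + 29 = 47)
p(k) = -4 - 3*k
Y = -16 (Y = 47 - 63 = -16)
Y + p(8)*92 = -16 + (-4 - 3*8)*92 = -16 + (-4 - 24)*92 = -16 - 28*92 = -16 - 2576 = -2592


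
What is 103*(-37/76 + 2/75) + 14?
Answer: -190369/5700 ≈ -33.398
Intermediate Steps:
103*(-37/76 + 2/75) + 14 = 103*(-2623/5700) + 14 = -270169/5700 + 14 = -190369/5700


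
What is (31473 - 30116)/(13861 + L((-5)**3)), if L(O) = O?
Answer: 1357/13736 ≈ 0.098791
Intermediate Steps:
(31473 - 30116)/(13861 + L((-5)**3)) = (31473 - 30116)/(13861 + (-5)**3) = 1357/(13861 - 125) = 1357/13736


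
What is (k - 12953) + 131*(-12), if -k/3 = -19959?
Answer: 45352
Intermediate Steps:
k = 59877 (k = -3*(-19959) = 59877)
(k - 12953) + 131*(-12) = (59877 - 12953) + 131*(-12) = 46924 - 1572 = 45352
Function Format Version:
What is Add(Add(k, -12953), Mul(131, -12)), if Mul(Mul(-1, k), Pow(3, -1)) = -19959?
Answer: 45352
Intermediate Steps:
k = 59877 (k = Mul(-3, -19959) = 59877)
Add(Add(k, -12953), Mul(131, -12)) = Add(Add(59877, -12953), Mul(131, -12)) = Add(46924, -1572) = 45352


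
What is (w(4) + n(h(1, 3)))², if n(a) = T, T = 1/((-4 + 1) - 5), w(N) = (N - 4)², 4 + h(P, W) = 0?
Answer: 1/64 ≈ 0.015625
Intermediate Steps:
h(P, W) = -4 (h(P, W) = -4 + 0 = -4)
w(N) = (-4 + N)²
T = -⅛ (T = 1/(-3 - 5) = 1/(-8) = -⅛ ≈ -0.12500)
n(a) = -⅛
(w(4) + n(h(1, 3)))² = ((-4 + 4)² - ⅛)² = (0² - ⅛)² = (0 - ⅛)² = (-⅛)² = 1/64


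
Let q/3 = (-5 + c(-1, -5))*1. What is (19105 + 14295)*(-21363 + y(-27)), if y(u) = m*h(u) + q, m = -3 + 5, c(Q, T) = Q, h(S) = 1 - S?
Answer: -712255000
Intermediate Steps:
m = 2
q = -18 (q = 3*((-5 - 1)*1) = 3*(-6*1) = 3*(-6) = -18)
y(u) = -16 - 2*u (y(u) = 2*(1 - u) - 18 = (2 - 2*u) - 18 = -16 - 2*u)
(19105 + 14295)*(-21363 + y(-27)) = (19105 + 14295)*(-21363 + (-16 - 2*(-27))) = 33400*(-21363 + (-16 + 54)) = 33400*(-21363 + 38) = 33400*(-21325) = -712255000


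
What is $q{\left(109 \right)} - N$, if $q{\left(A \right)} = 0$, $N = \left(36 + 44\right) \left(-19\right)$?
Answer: $1520$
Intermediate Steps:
$N = -1520$ ($N = 80 \left(-19\right) = -1520$)
$q{\left(109 \right)} - N = 0 - -1520 = 0 + 1520 = 1520$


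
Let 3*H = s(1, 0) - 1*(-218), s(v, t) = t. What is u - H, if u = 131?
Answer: 175/3 ≈ 58.333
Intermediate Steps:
H = 218/3 (H = (0 - 1*(-218))/3 = (0 + 218)/3 = (⅓)*218 = 218/3 ≈ 72.667)
u - H = 131 - 1*218/3 = 131 - 218/3 = 175/3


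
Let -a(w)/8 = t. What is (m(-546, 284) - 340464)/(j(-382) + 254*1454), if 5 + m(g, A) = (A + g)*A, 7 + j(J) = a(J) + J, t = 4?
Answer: -414877/368895 ≈ -1.1246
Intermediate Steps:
a(w) = -32 (a(w) = -8*4 = -32)
j(J) = -39 + J (j(J) = -7 + (-32 + J) = -39 + J)
m(g, A) = -5 + A*(A + g) (m(g, A) = -5 + (A + g)*A = -5 + A*(A + g))
(m(-546, 284) - 340464)/(j(-382) + 254*1454) = ((-5 + 284**2 + 284*(-546)) - 340464)/((-39 - 382) + 254*1454) = ((-5 + 80656 - 155064) - 340464)/(-421 + 369316) = (-74413 - 340464)/368895 = -414877*1/368895 = -414877/368895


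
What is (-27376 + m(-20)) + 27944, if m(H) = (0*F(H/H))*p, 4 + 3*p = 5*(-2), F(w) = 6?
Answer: 568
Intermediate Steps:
p = -14/3 (p = -4/3 + (5*(-2))/3 = -4/3 + (1/3)*(-10) = -4/3 - 10/3 = -14/3 ≈ -4.6667)
m(H) = 0 (m(H) = (0*6)*(-14/3) = 0*(-14/3) = 0)
(-27376 + m(-20)) + 27944 = (-27376 + 0) + 27944 = -27376 + 27944 = 568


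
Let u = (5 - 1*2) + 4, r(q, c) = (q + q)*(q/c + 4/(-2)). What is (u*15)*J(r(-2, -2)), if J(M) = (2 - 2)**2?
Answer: 0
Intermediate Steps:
r(q, c) = 2*q*(-2 + q/c) (r(q, c) = (2*q)*(q/c + 4*(-1/2)) = (2*q)*(q/c - 2) = (2*q)*(-2 + q/c) = 2*q*(-2 + q/c))
J(M) = 0 (J(M) = 0**2 = 0)
u = 7 (u = (5 - 2) + 4 = 3 + 4 = 7)
(u*15)*J(r(-2, -2)) = (7*15)*0 = 105*0 = 0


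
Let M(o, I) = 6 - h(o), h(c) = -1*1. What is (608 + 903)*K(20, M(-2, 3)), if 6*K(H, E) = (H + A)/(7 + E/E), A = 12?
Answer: 3022/3 ≈ 1007.3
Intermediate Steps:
h(c) = -1
M(o, I) = 7 (M(o, I) = 6 - 1*(-1) = 6 + 1 = 7)
K(H, E) = ¼ + H/48 (K(H, E) = ((H + 12)/(7 + E/E))/6 = ((12 + H)/(7 + 1))/6 = ((12 + H)/8)/6 = ((12 + H)*(⅛))/6 = (3/2 + H/8)/6 = ¼ + H/48)
(608 + 903)*K(20, M(-2, 3)) = (608 + 903)*(¼ + (1/48)*20) = 1511*(¼ + 5/12) = 1511*(⅔) = 3022/3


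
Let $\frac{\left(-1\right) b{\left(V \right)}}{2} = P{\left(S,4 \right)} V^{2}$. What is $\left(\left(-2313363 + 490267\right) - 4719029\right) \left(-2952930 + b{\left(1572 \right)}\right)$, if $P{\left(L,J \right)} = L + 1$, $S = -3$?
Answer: $-45348741327750$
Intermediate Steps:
$P{\left(L,J \right)} = 1 + L$
$b{\left(V \right)} = 4 V^{2}$ ($b{\left(V \right)} = - 2 \left(1 - 3\right) V^{2} = - 2 \left(- 2 V^{2}\right) = 4 V^{2}$)
$\left(\left(-2313363 + 490267\right) - 4719029\right) \left(-2952930 + b{\left(1572 \right)}\right) = \left(\left(-2313363 + 490267\right) - 4719029\right) \left(-2952930 + 4 \cdot 1572^{2}\right) = \left(-1823096 - 4719029\right) \left(-2952930 + 4 \cdot 2471184\right) = - 6542125 \left(-2952930 + 9884736\right) = \left(-6542125\right) 6931806 = -45348741327750$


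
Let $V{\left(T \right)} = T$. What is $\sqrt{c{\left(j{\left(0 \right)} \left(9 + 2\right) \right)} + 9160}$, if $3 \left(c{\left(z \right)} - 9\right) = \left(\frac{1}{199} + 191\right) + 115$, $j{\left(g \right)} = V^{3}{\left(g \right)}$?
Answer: $\frac{2 \sqrt{826067109}}{597} \approx 96.286$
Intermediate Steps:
$j{\left(g \right)} = g^{3}$
$c{\left(z \right)} = \frac{66268}{597}$ ($c{\left(z \right)} = 9 + \frac{\left(\frac{1}{199} + 191\right) + 115}{3} = 9 + \frac{\frac{38010}{199} + 115}{3} = 9 + \frac{1}{3} \cdot \frac{60895}{199} = 9 + \frac{60895}{597} = \frac{66268}{597}$)
$\sqrt{c{\left(j{\left(0 \right)} \left(9 + 2\right) \right)} + 9160} = \sqrt{\frac{66268}{597} + 9160} = \sqrt{\frac{5534788}{597}} = \frac{2 \sqrt{826067109}}{597}$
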